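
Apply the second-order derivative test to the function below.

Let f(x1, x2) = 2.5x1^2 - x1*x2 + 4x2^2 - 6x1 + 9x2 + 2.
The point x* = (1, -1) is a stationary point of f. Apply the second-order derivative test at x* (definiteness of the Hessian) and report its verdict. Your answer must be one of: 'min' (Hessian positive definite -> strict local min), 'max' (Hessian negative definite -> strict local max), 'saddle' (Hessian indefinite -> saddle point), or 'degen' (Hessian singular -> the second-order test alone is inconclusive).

Compute the Hessian H = grad^2 f:
  H = [[5, -1], [-1, 8]]
Verify stationarity: grad f(x*) = H x* + g = (0, 0).
Eigenvalues of H: 4.6972, 8.3028.
Both eigenvalues > 0, so H is positive definite -> x* is a strict local min.

min


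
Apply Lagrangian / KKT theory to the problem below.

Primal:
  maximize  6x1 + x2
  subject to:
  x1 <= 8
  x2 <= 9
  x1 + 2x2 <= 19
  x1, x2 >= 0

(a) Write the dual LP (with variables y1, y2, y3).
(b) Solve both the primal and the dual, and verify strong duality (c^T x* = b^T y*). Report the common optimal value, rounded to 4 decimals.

The standard primal-dual pair for 'max c^T x s.t. A x <= b, x >= 0' is:
  Dual:  min b^T y  s.t.  A^T y >= c,  y >= 0.

So the dual LP is:
  minimize  8y1 + 9y2 + 19y3
  subject to:
    y1 + y3 >= 6
    y2 + 2y3 >= 1
    y1, y2, y3 >= 0

Solving the primal: x* = (8, 5.5).
  primal value c^T x* = 53.5.
Solving the dual: y* = (5.5, 0, 0.5).
  dual value b^T y* = 53.5.
Strong duality: c^T x* = b^T y*. Confirmed.

53.5


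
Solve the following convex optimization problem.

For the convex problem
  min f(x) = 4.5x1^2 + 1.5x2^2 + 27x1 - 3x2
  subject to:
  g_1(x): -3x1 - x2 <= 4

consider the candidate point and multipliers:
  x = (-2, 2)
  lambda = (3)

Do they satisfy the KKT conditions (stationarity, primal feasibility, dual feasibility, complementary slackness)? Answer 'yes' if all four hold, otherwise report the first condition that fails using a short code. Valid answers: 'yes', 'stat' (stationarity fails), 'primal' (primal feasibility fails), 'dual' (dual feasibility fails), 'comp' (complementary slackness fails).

Gradient of f: grad f(x) = Q x + c = (9, 3)
Constraint values g_i(x) = a_i^T x - b_i:
  g_1((-2, 2)) = 0
Stationarity residual: grad f(x) + sum_i lambda_i a_i = (0, 0)
  -> stationarity OK
Primal feasibility (all g_i <= 0): OK
Dual feasibility (all lambda_i >= 0): OK
Complementary slackness (lambda_i * g_i(x) = 0 for all i): OK

Verdict: yes, KKT holds.

yes


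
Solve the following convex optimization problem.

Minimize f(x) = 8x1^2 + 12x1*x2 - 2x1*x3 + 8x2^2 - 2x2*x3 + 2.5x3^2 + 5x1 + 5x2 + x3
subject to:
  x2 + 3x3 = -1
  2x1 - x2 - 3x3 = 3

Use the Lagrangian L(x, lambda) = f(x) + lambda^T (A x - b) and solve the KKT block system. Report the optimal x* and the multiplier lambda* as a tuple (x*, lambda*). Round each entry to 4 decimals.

Form the Lagrangian:
  L(x, lambda) = (1/2) x^T Q x + c^T x + lambda^T (A x - b)
Stationarity (grad_x L = 0): Q x + c + A^T lambda = 0.
Primal feasibility: A x = b.

This gives the KKT block system:
  [ Q   A^T ] [ x     ]   [-c ]
  [ A    0  ] [ lambda ] = [ b ]

Solving the linear system:
  x*      = (1, -1.0373, 0.0124)
  lambda* = (-4.6429, -4.264)
  f(x*)   = 3.9876

x* = (1, -1.0373, 0.0124), lambda* = (-4.6429, -4.264)


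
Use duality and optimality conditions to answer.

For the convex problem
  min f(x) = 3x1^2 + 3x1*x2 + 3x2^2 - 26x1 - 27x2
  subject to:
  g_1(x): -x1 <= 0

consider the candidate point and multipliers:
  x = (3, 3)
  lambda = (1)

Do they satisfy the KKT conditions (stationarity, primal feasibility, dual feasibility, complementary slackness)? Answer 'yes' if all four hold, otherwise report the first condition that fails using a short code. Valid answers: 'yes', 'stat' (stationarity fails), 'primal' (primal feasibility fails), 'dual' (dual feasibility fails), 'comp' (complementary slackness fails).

Gradient of f: grad f(x) = Q x + c = (1, 0)
Constraint values g_i(x) = a_i^T x - b_i:
  g_1((3, 3)) = -3
Stationarity residual: grad f(x) + sum_i lambda_i a_i = (0, 0)
  -> stationarity OK
Primal feasibility (all g_i <= 0): OK
Dual feasibility (all lambda_i >= 0): OK
Complementary slackness (lambda_i * g_i(x) = 0 for all i): FAILS

Verdict: the first failing condition is complementary_slackness -> comp.

comp


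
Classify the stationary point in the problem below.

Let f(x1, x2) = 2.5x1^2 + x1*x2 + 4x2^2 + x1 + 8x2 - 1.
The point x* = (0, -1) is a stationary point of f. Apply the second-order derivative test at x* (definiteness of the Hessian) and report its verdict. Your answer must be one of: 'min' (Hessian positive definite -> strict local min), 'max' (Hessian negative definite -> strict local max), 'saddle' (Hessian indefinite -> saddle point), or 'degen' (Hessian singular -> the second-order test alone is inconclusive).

Compute the Hessian H = grad^2 f:
  H = [[5, 1], [1, 8]]
Verify stationarity: grad f(x*) = H x* + g = (0, 0).
Eigenvalues of H: 4.6972, 8.3028.
Both eigenvalues > 0, so H is positive definite -> x* is a strict local min.

min


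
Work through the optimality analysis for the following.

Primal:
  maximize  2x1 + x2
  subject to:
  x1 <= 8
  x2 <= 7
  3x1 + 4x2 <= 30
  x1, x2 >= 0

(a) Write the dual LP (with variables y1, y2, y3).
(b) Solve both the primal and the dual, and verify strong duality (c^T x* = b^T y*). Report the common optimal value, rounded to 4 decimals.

The standard primal-dual pair for 'max c^T x s.t. A x <= b, x >= 0' is:
  Dual:  min b^T y  s.t.  A^T y >= c,  y >= 0.

So the dual LP is:
  minimize  8y1 + 7y2 + 30y3
  subject to:
    y1 + 3y3 >= 2
    y2 + 4y3 >= 1
    y1, y2, y3 >= 0

Solving the primal: x* = (8, 1.5).
  primal value c^T x* = 17.5.
Solving the dual: y* = (1.25, 0, 0.25).
  dual value b^T y* = 17.5.
Strong duality: c^T x* = b^T y*. Confirmed.

17.5


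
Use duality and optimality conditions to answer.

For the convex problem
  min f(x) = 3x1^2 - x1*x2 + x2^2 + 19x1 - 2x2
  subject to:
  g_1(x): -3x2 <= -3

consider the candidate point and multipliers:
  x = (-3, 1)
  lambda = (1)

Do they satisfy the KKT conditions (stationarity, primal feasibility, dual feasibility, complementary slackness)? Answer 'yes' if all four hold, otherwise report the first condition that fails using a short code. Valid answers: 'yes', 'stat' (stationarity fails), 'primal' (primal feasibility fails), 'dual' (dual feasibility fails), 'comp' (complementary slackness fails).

Gradient of f: grad f(x) = Q x + c = (0, 3)
Constraint values g_i(x) = a_i^T x - b_i:
  g_1((-3, 1)) = 0
Stationarity residual: grad f(x) + sum_i lambda_i a_i = (0, 0)
  -> stationarity OK
Primal feasibility (all g_i <= 0): OK
Dual feasibility (all lambda_i >= 0): OK
Complementary slackness (lambda_i * g_i(x) = 0 for all i): OK

Verdict: yes, KKT holds.

yes


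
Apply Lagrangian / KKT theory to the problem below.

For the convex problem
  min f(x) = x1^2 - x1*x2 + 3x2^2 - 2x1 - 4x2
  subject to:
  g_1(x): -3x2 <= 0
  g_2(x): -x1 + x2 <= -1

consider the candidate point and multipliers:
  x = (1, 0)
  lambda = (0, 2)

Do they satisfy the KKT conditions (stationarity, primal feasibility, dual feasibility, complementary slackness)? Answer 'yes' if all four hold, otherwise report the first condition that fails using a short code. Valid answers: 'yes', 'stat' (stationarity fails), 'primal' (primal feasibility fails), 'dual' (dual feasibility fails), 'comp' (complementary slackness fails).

Gradient of f: grad f(x) = Q x + c = (0, -5)
Constraint values g_i(x) = a_i^T x - b_i:
  g_1((1, 0)) = 0
  g_2((1, 0)) = 0
Stationarity residual: grad f(x) + sum_i lambda_i a_i = (-2, -3)
  -> stationarity FAILS
Primal feasibility (all g_i <= 0): OK
Dual feasibility (all lambda_i >= 0): OK
Complementary slackness (lambda_i * g_i(x) = 0 for all i): OK

Verdict: the first failing condition is stationarity -> stat.

stat


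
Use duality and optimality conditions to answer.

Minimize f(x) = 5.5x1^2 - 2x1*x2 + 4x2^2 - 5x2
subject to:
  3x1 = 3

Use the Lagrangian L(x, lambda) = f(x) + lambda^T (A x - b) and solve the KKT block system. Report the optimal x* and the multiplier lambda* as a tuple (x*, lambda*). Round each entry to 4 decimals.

Form the Lagrangian:
  L(x, lambda) = (1/2) x^T Q x + c^T x + lambda^T (A x - b)
Stationarity (grad_x L = 0): Q x + c + A^T lambda = 0.
Primal feasibility: A x = b.

This gives the KKT block system:
  [ Q   A^T ] [ x     ]   [-c ]
  [ A    0  ] [ lambda ] = [ b ]

Solving the linear system:
  x*      = (1, 0.875)
  lambda* = (-3.0833)
  f(x*)   = 2.4375

x* = (1, 0.875), lambda* = (-3.0833)


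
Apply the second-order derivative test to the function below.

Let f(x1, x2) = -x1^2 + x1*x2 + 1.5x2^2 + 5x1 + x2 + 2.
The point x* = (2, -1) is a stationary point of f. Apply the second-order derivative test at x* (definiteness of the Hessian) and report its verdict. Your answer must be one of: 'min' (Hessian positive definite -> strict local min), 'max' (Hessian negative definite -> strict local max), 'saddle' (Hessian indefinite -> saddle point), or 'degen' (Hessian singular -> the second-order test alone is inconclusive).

Compute the Hessian H = grad^2 f:
  H = [[-2, 1], [1, 3]]
Verify stationarity: grad f(x*) = H x* + g = (0, 0).
Eigenvalues of H: -2.1926, 3.1926.
Eigenvalues have mixed signs, so H is indefinite -> x* is a saddle point.

saddle


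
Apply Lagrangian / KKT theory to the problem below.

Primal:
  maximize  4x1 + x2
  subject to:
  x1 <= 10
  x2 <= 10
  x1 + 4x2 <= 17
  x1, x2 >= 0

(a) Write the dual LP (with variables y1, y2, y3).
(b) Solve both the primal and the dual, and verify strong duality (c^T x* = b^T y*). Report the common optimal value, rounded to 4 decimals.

The standard primal-dual pair for 'max c^T x s.t. A x <= b, x >= 0' is:
  Dual:  min b^T y  s.t.  A^T y >= c,  y >= 0.

So the dual LP is:
  minimize  10y1 + 10y2 + 17y3
  subject to:
    y1 + y3 >= 4
    y2 + 4y3 >= 1
    y1, y2, y3 >= 0

Solving the primal: x* = (10, 1.75).
  primal value c^T x* = 41.75.
Solving the dual: y* = (3.75, 0, 0.25).
  dual value b^T y* = 41.75.
Strong duality: c^T x* = b^T y*. Confirmed.

41.75


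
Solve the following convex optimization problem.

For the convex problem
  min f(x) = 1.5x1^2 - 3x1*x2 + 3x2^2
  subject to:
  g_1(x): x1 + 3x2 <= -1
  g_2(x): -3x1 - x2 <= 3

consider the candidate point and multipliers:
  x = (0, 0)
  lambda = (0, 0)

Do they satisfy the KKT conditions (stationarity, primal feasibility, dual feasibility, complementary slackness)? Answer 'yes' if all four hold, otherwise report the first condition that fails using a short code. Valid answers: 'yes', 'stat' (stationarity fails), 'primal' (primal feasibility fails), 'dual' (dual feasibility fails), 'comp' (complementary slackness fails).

Gradient of f: grad f(x) = Q x + c = (0, 0)
Constraint values g_i(x) = a_i^T x - b_i:
  g_1((0, 0)) = 1
  g_2((0, 0)) = -3
Stationarity residual: grad f(x) + sum_i lambda_i a_i = (0, 0)
  -> stationarity OK
Primal feasibility (all g_i <= 0): FAILS
Dual feasibility (all lambda_i >= 0): OK
Complementary slackness (lambda_i * g_i(x) = 0 for all i): OK

Verdict: the first failing condition is primal_feasibility -> primal.

primal


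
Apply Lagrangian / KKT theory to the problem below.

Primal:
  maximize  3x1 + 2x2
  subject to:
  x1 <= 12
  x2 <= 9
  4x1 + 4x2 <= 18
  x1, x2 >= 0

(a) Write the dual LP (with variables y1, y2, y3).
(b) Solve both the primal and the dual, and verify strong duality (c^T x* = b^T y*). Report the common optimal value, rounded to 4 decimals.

The standard primal-dual pair for 'max c^T x s.t. A x <= b, x >= 0' is:
  Dual:  min b^T y  s.t.  A^T y >= c,  y >= 0.

So the dual LP is:
  minimize  12y1 + 9y2 + 18y3
  subject to:
    y1 + 4y3 >= 3
    y2 + 4y3 >= 2
    y1, y2, y3 >= 0

Solving the primal: x* = (4.5, 0).
  primal value c^T x* = 13.5.
Solving the dual: y* = (0, 0, 0.75).
  dual value b^T y* = 13.5.
Strong duality: c^T x* = b^T y*. Confirmed.

13.5


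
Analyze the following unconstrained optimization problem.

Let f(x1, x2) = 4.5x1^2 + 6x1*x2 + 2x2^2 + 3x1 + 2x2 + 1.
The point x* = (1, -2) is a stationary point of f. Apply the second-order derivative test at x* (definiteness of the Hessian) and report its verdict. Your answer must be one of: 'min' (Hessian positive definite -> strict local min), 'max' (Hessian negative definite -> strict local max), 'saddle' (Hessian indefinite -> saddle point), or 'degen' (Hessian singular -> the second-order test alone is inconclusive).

Compute the Hessian H = grad^2 f:
  H = [[9, 6], [6, 4]]
Verify stationarity: grad f(x*) = H x* + g = (0, 0).
Eigenvalues of H: 0, 13.
H has a zero eigenvalue (singular; positive semidefinite but not definite), so H is neither positive definite, negative definite, nor indefinite. The second-order test alone is inconclusive -> degen.
(Indeed, f is constant along the null direction of H through x*, so x* is not a strict local extremum.)

degen


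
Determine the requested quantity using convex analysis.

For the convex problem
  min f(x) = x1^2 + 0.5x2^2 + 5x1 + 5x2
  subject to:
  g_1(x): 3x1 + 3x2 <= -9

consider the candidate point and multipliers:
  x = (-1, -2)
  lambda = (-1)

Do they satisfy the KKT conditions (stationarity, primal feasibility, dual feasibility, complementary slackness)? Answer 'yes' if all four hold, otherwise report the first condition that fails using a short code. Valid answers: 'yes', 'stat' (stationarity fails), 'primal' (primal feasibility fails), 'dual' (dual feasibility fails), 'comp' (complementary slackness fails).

Gradient of f: grad f(x) = Q x + c = (3, 3)
Constraint values g_i(x) = a_i^T x - b_i:
  g_1((-1, -2)) = 0
Stationarity residual: grad f(x) + sum_i lambda_i a_i = (0, 0)
  -> stationarity OK
Primal feasibility (all g_i <= 0): OK
Dual feasibility (all lambda_i >= 0): FAILS
Complementary slackness (lambda_i * g_i(x) = 0 for all i): OK

Verdict: the first failing condition is dual_feasibility -> dual.

dual


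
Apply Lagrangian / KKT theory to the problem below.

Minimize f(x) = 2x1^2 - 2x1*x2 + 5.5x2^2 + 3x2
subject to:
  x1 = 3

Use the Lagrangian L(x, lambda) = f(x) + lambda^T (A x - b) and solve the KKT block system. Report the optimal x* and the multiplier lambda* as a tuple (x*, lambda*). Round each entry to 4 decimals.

Form the Lagrangian:
  L(x, lambda) = (1/2) x^T Q x + c^T x + lambda^T (A x - b)
Stationarity (grad_x L = 0): Q x + c + A^T lambda = 0.
Primal feasibility: A x = b.

This gives the KKT block system:
  [ Q   A^T ] [ x     ]   [-c ]
  [ A    0  ] [ lambda ] = [ b ]

Solving the linear system:
  x*      = (3, 0.2727)
  lambda* = (-11.4545)
  f(x*)   = 17.5909

x* = (3, 0.2727), lambda* = (-11.4545)


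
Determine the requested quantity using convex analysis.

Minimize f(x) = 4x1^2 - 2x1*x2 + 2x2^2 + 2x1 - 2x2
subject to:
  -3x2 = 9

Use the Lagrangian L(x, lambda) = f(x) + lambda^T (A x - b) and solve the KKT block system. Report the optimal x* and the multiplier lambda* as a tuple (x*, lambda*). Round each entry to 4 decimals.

Form the Lagrangian:
  L(x, lambda) = (1/2) x^T Q x + c^T x + lambda^T (A x - b)
Stationarity (grad_x L = 0): Q x + c + A^T lambda = 0.
Primal feasibility: A x = b.

This gives the KKT block system:
  [ Q   A^T ] [ x     ]   [-c ]
  [ A    0  ] [ lambda ] = [ b ]

Solving the linear system:
  x*      = (-1, -3)
  lambda* = (-4)
  f(x*)   = 20

x* = (-1, -3), lambda* = (-4)


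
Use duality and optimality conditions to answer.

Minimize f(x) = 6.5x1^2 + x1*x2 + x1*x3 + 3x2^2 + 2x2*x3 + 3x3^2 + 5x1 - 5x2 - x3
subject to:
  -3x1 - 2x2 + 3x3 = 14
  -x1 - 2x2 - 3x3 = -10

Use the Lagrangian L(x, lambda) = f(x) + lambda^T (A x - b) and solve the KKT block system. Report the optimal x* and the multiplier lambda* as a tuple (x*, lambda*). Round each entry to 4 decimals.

Form the Lagrangian:
  L(x, lambda) = (1/2) x^T Q x + c^T x + lambda^T (A x - b)
Stationarity (grad_x L = 0): Q x + c + A^T lambda = 0.
Primal feasibility: A x = b.

This gives the KKT block system:
  [ Q   A^T ] [ x     ]   [-c ]
  [ A    0  ] [ lambda ] = [ b ]

Solving the linear system:
  x*      = (-1.0588, 0.0588, 3.6471)
  lambda* = (-2.9265, 3.7206)
  f(x*)   = 34.4706

x* = (-1.0588, 0.0588, 3.6471), lambda* = (-2.9265, 3.7206)


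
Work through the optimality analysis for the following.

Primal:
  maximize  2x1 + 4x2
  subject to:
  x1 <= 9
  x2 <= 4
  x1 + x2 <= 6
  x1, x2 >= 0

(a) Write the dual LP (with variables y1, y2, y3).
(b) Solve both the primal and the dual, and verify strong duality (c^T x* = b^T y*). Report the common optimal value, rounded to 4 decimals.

The standard primal-dual pair for 'max c^T x s.t. A x <= b, x >= 0' is:
  Dual:  min b^T y  s.t.  A^T y >= c,  y >= 0.

So the dual LP is:
  minimize  9y1 + 4y2 + 6y3
  subject to:
    y1 + y3 >= 2
    y2 + y3 >= 4
    y1, y2, y3 >= 0

Solving the primal: x* = (2, 4).
  primal value c^T x* = 20.
Solving the dual: y* = (0, 2, 2).
  dual value b^T y* = 20.
Strong duality: c^T x* = b^T y*. Confirmed.

20


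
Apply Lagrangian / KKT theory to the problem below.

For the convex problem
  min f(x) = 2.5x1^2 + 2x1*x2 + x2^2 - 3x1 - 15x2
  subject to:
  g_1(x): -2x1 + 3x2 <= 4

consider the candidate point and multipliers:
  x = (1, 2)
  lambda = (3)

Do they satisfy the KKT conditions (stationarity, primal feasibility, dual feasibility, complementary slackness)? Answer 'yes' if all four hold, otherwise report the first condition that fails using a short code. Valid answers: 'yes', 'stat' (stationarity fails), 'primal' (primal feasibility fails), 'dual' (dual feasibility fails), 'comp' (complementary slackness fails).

Gradient of f: grad f(x) = Q x + c = (6, -9)
Constraint values g_i(x) = a_i^T x - b_i:
  g_1((1, 2)) = 0
Stationarity residual: grad f(x) + sum_i lambda_i a_i = (0, 0)
  -> stationarity OK
Primal feasibility (all g_i <= 0): OK
Dual feasibility (all lambda_i >= 0): OK
Complementary slackness (lambda_i * g_i(x) = 0 for all i): OK

Verdict: yes, KKT holds.

yes


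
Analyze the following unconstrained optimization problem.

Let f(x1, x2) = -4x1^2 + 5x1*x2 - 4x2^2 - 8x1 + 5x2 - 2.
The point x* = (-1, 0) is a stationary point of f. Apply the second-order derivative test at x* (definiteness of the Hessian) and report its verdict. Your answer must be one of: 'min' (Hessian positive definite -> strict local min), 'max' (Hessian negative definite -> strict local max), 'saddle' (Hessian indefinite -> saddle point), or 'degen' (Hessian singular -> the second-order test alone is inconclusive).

Compute the Hessian H = grad^2 f:
  H = [[-8, 5], [5, -8]]
Verify stationarity: grad f(x*) = H x* + g = (0, 0).
Eigenvalues of H: -13, -3.
Both eigenvalues < 0, so H is negative definite -> x* is a strict local max.

max


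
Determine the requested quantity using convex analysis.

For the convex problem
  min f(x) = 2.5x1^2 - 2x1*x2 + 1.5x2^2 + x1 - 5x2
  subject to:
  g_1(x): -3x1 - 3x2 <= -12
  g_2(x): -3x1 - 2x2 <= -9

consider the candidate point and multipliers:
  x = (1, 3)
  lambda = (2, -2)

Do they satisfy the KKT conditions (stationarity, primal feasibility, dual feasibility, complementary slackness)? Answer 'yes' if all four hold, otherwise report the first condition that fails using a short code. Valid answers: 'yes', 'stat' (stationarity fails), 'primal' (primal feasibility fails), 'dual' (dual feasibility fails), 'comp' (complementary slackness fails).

Gradient of f: grad f(x) = Q x + c = (0, 2)
Constraint values g_i(x) = a_i^T x - b_i:
  g_1((1, 3)) = 0
  g_2((1, 3)) = 0
Stationarity residual: grad f(x) + sum_i lambda_i a_i = (0, 0)
  -> stationarity OK
Primal feasibility (all g_i <= 0): OK
Dual feasibility (all lambda_i >= 0): FAILS
Complementary slackness (lambda_i * g_i(x) = 0 for all i): OK

Verdict: the first failing condition is dual_feasibility -> dual.

dual


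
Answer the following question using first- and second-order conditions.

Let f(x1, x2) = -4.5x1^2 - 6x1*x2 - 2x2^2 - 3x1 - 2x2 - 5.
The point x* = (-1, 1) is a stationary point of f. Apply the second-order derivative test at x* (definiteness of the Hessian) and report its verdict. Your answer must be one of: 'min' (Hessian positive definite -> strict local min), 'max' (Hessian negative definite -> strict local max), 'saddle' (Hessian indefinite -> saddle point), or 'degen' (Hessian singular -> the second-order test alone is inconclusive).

Compute the Hessian H = grad^2 f:
  H = [[-9, -6], [-6, -4]]
Verify stationarity: grad f(x*) = H x* + g = (0, 0).
Eigenvalues of H: -13, 0.
H has a zero eigenvalue (singular; negative semidefinite but not definite), so H is neither positive definite, negative definite, nor indefinite. The second-order test alone is inconclusive -> degen.
(Indeed, f is constant along the null direction of H through x*, so x* is not a strict local extremum.)

degen


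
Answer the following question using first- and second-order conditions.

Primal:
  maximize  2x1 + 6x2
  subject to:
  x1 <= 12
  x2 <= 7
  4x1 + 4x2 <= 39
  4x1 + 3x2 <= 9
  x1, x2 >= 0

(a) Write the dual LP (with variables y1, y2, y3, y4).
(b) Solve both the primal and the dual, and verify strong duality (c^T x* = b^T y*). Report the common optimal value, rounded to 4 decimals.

The standard primal-dual pair for 'max c^T x s.t. A x <= b, x >= 0' is:
  Dual:  min b^T y  s.t.  A^T y >= c,  y >= 0.

So the dual LP is:
  minimize  12y1 + 7y2 + 39y3 + 9y4
  subject to:
    y1 + 4y3 + 4y4 >= 2
    y2 + 4y3 + 3y4 >= 6
    y1, y2, y3, y4 >= 0

Solving the primal: x* = (0, 3).
  primal value c^T x* = 18.
Solving the dual: y* = (0, 0, 0, 2).
  dual value b^T y* = 18.
Strong duality: c^T x* = b^T y*. Confirmed.

18


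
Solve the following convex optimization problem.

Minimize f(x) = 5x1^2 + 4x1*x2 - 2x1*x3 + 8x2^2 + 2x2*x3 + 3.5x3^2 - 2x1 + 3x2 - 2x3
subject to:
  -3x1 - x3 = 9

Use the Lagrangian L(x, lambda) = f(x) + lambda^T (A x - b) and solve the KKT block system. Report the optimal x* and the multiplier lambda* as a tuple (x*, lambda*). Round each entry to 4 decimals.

Form the Lagrangian:
  L(x, lambda) = (1/2) x^T Q x + c^T x + lambda^T (A x - b)
Stationarity (grad_x L = 0): Q x + c + A^T lambda = 0.
Primal feasibility: A x = b.

This gives the KKT block system:
  [ Q   A^T ] [ x     ]   [-c ]
  [ A    0  ] [ lambda ] = [ b ]

Solving the linear system:
  x*      = (-2.4676, 0.6291, -1.5973)
  lambda* = (-6.9882)
  f(x*)   = 36.4554

x* = (-2.4676, 0.6291, -1.5973), lambda* = (-6.9882)


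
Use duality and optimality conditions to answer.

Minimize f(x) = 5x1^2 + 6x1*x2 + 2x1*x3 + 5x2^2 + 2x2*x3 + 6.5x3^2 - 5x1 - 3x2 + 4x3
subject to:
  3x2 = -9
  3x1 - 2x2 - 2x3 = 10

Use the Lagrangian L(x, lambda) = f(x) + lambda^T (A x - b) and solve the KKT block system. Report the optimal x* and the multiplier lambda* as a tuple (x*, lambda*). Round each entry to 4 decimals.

Form the Lagrangian:
  L(x, lambda) = (1/2) x^T Q x + c^T x + lambda^T (A x - b)
Stationarity (grad_x L = 0): Q x + c + A^T lambda = 0.
Primal feasibility: A x = b.

This gives the KKT block system:
  [ Q   A^T ] [ x     ]   [-c ]
  [ A    0  ] [ lambda ] = [ b ]

Solving the linear system:
  x*      = (1.5249, -3, 0.2873)
  lambda* = (9.3536, 2.3923)
  f(x*)   = 31.3923

x* = (1.5249, -3, 0.2873), lambda* = (9.3536, 2.3923)


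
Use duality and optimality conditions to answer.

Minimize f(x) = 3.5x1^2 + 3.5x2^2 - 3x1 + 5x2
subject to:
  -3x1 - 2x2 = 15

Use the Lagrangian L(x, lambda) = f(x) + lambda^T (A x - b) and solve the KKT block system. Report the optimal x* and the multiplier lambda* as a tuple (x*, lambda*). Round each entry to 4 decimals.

Form the Lagrangian:
  L(x, lambda) = (1/2) x^T Q x + c^T x + lambda^T (A x - b)
Stationarity (grad_x L = 0): Q x + c + A^T lambda = 0.
Primal feasibility: A x = b.

This gives the KKT block system:
  [ Q   A^T ] [ x     ]   [-c ]
  [ A    0  ] [ lambda ] = [ b ]

Solving the linear system:
  x*      = (-3, -3)
  lambda* = (-8)
  f(x*)   = 57

x* = (-3, -3), lambda* = (-8)


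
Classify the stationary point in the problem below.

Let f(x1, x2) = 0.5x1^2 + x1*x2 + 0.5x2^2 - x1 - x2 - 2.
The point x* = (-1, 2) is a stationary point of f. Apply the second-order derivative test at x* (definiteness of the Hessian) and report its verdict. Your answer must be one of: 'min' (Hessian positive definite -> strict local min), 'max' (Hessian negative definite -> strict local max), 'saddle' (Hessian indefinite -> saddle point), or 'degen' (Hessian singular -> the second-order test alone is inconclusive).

Compute the Hessian H = grad^2 f:
  H = [[1, 1], [1, 1]]
Verify stationarity: grad f(x*) = H x* + g = (0, 0).
Eigenvalues of H: 0, 2.
H has a zero eigenvalue (singular; positive semidefinite but not definite), so H is neither positive definite, negative definite, nor indefinite. The second-order test alone is inconclusive -> degen.
(Indeed, f is constant along the null direction of H through x*, so x* is not a strict local extremum.)

degen


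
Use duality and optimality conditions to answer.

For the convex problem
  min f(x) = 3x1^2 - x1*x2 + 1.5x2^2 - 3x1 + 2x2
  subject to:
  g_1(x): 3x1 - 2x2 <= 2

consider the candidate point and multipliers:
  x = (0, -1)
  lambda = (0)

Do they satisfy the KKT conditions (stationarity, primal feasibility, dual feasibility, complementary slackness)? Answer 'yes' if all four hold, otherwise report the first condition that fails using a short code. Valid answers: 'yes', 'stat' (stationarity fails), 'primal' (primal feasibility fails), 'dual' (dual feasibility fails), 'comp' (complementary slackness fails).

Gradient of f: grad f(x) = Q x + c = (-2, -1)
Constraint values g_i(x) = a_i^T x - b_i:
  g_1((0, -1)) = 0
Stationarity residual: grad f(x) + sum_i lambda_i a_i = (-2, -1)
  -> stationarity FAILS
Primal feasibility (all g_i <= 0): OK
Dual feasibility (all lambda_i >= 0): OK
Complementary slackness (lambda_i * g_i(x) = 0 for all i): OK

Verdict: the first failing condition is stationarity -> stat.

stat


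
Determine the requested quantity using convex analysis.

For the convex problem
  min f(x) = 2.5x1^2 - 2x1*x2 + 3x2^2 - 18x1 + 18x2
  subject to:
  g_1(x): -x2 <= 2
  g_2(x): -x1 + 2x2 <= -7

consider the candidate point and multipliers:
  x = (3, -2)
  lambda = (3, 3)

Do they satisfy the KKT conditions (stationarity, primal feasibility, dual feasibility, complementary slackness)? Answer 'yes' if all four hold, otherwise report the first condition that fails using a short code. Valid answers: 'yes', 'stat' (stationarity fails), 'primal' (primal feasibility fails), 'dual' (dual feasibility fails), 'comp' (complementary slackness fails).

Gradient of f: grad f(x) = Q x + c = (1, 0)
Constraint values g_i(x) = a_i^T x - b_i:
  g_1((3, -2)) = 0
  g_2((3, -2)) = 0
Stationarity residual: grad f(x) + sum_i lambda_i a_i = (-2, 3)
  -> stationarity FAILS
Primal feasibility (all g_i <= 0): OK
Dual feasibility (all lambda_i >= 0): OK
Complementary slackness (lambda_i * g_i(x) = 0 for all i): OK

Verdict: the first failing condition is stationarity -> stat.

stat


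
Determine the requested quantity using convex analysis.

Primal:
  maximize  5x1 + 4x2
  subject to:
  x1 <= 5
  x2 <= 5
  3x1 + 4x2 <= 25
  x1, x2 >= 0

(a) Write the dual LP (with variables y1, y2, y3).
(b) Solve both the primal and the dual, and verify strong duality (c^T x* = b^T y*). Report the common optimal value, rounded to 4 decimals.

The standard primal-dual pair for 'max c^T x s.t. A x <= b, x >= 0' is:
  Dual:  min b^T y  s.t.  A^T y >= c,  y >= 0.

So the dual LP is:
  minimize  5y1 + 5y2 + 25y3
  subject to:
    y1 + 3y3 >= 5
    y2 + 4y3 >= 4
    y1, y2, y3 >= 0

Solving the primal: x* = (5, 2.5).
  primal value c^T x* = 35.
Solving the dual: y* = (2, 0, 1).
  dual value b^T y* = 35.
Strong duality: c^T x* = b^T y*. Confirmed.

35


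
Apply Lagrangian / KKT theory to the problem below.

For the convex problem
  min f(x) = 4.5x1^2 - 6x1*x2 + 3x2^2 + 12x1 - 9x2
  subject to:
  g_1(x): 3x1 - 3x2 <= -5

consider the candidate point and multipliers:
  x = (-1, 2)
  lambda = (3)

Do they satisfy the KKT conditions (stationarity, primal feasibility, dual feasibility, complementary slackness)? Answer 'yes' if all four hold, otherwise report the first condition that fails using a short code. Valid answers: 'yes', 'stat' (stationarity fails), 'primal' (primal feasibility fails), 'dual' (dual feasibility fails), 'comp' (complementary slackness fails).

Gradient of f: grad f(x) = Q x + c = (-9, 9)
Constraint values g_i(x) = a_i^T x - b_i:
  g_1((-1, 2)) = -4
Stationarity residual: grad f(x) + sum_i lambda_i a_i = (0, 0)
  -> stationarity OK
Primal feasibility (all g_i <= 0): OK
Dual feasibility (all lambda_i >= 0): OK
Complementary slackness (lambda_i * g_i(x) = 0 for all i): FAILS

Verdict: the first failing condition is complementary_slackness -> comp.

comp


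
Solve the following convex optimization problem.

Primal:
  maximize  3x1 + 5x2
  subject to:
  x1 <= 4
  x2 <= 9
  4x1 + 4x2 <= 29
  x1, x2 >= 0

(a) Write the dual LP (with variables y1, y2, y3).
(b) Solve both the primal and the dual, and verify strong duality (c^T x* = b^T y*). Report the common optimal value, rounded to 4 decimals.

The standard primal-dual pair for 'max c^T x s.t. A x <= b, x >= 0' is:
  Dual:  min b^T y  s.t.  A^T y >= c,  y >= 0.

So the dual LP is:
  minimize  4y1 + 9y2 + 29y3
  subject to:
    y1 + 4y3 >= 3
    y2 + 4y3 >= 5
    y1, y2, y3 >= 0

Solving the primal: x* = (0, 7.25).
  primal value c^T x* = 36.25.
Solving the dual: y* = (0, 0, 1.25).
  dual value b^T y* = 36.25.
Strong duality: c^T x* = b^T y*. Confirmed.

36.25


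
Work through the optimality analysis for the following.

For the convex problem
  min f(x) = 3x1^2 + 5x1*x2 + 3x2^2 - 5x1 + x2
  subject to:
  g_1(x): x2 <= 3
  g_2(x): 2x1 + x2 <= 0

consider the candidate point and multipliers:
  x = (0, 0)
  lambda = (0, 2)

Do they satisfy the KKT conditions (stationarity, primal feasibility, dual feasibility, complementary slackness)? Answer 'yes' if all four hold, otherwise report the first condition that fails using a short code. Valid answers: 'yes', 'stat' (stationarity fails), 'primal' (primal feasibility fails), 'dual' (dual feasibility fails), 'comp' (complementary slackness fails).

Gradient of f: grad f(x) = Q x + c = (-5, 1)
Constraint values g_i(x) = a_i^T x - b_i:
  g_1((0, 0)) = -3
  g_2((0, 0)) = 0
Stationarity residual: grad f(x) + sum_i lambda_i a_i = (-1, 3)
  -> stationarity FAILS
Primal feasibility (all g_i <= 0): OK
Dual feasibility (all lambda_i >= 0): OK
Complementary slackness (lambda_i * g_i(x) = 0 for all i): OK

Verdict: the first failing condition is stationarity -> stat.

stat


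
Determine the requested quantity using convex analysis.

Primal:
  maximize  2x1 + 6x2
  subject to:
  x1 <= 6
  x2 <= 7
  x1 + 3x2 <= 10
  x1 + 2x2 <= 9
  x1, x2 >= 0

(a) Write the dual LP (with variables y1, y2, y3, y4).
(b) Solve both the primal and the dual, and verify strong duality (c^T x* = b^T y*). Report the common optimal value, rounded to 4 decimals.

The standard primal-dual pair for 'max c^T x s.t. A x <= b, x >= 0' is:
  Dual:  min b^T y  s.t.  A^T y >= c,  y >= 0.

So the dual LP is:
  minimize  6y1 + 7y2 + 10y3 + 9y4
  subject to:
    y1 + y3 + y4 >= 2
    y2 + 3y3 + 2y4 >= 6
    y1, y2, y3, y4 >= 0

Solving the primal: x* = (6, 1.3333).
  primal value c^T x* = 20.
Solving the dual: y* = (0, 0, 2, 0).
  dual value b^T y* = 20.
Strong duality: c^T x* = b^T y*. Confirmed.

20


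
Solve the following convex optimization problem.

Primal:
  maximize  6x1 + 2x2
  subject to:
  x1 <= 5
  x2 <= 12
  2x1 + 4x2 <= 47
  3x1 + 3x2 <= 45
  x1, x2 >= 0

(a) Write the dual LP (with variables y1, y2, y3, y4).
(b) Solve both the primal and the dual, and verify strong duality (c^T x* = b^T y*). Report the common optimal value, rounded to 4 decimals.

The standard primal-dual pair for 'max c^T x s.t. A x <= b, x >= 0' is:
  Dual:  min b^T y  s.t.  A^T y >= c,  y >= 0.

So the dual LP is:
  minimize  5y1 + 12y2 + 47y3 + 45y4
  subject to:
    y1 + 2y3 + 3y4 >= 6
    y2 + 4y3 + 3y4 >= 2
    y1, y2, y3, y4 >= 0

Solving the primal: x* = (5, 9.25).
  primal value c^T x* = 48.5.
Solving the dual: y* = (5, 0, 0.5, 0).
  dual value b^T y* = 48.5.
Strong duality: c^T x* = b^T y*. Confirmed.

48.5


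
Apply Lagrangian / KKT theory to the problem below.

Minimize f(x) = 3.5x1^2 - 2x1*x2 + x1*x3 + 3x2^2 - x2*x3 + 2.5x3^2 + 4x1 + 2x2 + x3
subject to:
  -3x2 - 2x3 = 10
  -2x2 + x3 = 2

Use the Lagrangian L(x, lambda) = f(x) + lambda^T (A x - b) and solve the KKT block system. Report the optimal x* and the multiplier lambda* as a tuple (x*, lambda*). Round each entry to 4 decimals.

Form the Lagrangian:
  L(x, lambda) = (1/2) x^T Q x + c^T x + lambda^T (A x - b)
Stationarity (grad_x L = 0): Q x + c + A^T lambda = 0.
Primal feasibility: A x = b.

This gives the KKT block system:
  [ Q   A^T ] [ x     ]   [-c ]
  [ A    0  ] [ lambda ] = [ b ]

Solving the linear system:
  x*      = (-0.8571, -2, -2)
  lambda* = (-3.1429, 1.5714)
  f(x*)   = 9.4286

x* = (-0.8571, -2, -2), lambda* = (-3.1429, 1.5714)


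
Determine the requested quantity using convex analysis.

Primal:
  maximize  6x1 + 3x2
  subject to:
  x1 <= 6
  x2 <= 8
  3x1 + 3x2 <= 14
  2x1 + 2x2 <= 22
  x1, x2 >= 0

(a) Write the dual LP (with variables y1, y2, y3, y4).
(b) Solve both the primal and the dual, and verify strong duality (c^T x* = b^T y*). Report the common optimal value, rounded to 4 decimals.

The standard primal-dual pair for 'max c^T x s.t. A x <= b, x >= 0' is:
  Dual:  min b^T y  s.t.  A^T y >= c,  y >= 0.

So the dual LP is:
  minimize  6y1 + 8y2 + 14y3 + 22y4
  subject to:
    y1 + 3y3 + 2y4 >= 6
    y2 + 3y3 + 2y4 >= 3
    y1, y2, y3, y4 >= 0

Solving the primal: x* = (4.6667, 0).
  primal value c^T x* = 28.
Solving the dual: y* = (0, 0, 2, 0).
  dual value b^T y* = 28.
Strong duality: c^T x* = b^T y*. Confirmed.

28


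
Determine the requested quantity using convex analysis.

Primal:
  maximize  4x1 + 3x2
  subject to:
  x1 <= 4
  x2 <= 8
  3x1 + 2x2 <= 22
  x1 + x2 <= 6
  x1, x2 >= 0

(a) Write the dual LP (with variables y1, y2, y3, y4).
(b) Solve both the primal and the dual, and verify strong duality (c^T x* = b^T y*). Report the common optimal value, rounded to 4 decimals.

The standard primal-dual pair for 'max c^T x s.t. A x <= b, x >= 0' is:
  Dual:  min b^T y  s.t.  A^T y >= c,  y >= 0.

So the dual LP is:
  minimize  4y1 + 8y2 + 22y3 + 6y4
  subject to:
    y1 + 3y3 + y4 >= 4
    y2 + 2y3 + y4 >= 3
    y1, y2, y3, y4 >= 0

Solving the primal: x* = (4, 2).
  primal value c^T x* = 22.
Solving the dual: y* = (1, 0, 0, 3).
  dual value b^T y* = 22.
Strong duality: c^T x* = b^T y*. Confirmed.

22


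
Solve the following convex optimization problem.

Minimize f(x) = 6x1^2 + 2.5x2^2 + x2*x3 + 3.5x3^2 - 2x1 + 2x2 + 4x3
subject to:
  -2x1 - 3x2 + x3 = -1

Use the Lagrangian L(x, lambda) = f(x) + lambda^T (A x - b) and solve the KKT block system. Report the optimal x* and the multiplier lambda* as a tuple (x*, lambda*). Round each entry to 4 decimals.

Form the Lagrangian:
  L(x, lambda) = (1/2) x^T Q x + c^T x + lambda^T (A x - b)
Stationarity (grad_x L = 0): Q x + c + A^T lambda = 0.
Primal feasibility: A x = b.

This gives the KKT block system:
  [ Q   A^T ] [ x     ]   [-c ]
  [ A    0  ] [ lambda ] = [ b ]

Solving the linear system:
  x*      = (0.2344, -0.0312, -0.625)
  lambda* = (0.4062)
  f(x*)   = -1.3125

x* = (0.2344, -0.0312, -0.625), lambda* = (0.4062)


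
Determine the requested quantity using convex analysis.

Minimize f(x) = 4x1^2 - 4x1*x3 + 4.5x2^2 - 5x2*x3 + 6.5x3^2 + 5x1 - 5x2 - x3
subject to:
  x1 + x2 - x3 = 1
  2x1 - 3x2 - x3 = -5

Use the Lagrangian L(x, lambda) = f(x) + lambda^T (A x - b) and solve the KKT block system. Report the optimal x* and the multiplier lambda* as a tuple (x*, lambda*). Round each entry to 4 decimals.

Form the Lagrangian:
  L(x, lambda) = (1/2) x^T Q x + c^T x + lambda^T (A x - b)
Stationarity (grad_x L = 0): Q x + c + A^T lambda = 0.
Primal feasibility: A x = b.

This gives the KKT block system:
  [ Q   A^T ] [ x     ]   [-c ]
  [ A    0  ] [ lambda ] = [ b ]

Solving the linear system:
  x*      = (-0.127, 1.4683, 0.3413)
  lambda* = (-4.1746, 0.7778)
  f(x*)   = -0.127

x* = (-0.127, 1.4683, 0.3413), lambda* = (-4.1746, 0.7778)


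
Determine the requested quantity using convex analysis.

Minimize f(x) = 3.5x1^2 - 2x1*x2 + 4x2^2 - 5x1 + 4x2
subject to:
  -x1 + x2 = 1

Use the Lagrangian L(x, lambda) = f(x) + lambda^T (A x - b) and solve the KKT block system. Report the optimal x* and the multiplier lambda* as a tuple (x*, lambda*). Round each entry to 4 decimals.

Form the Lagrangian:
  L(x, lambda) = (1/2) x^T Q x + c^T x + lambda^T (A x - b)
Stationarity (grad_x L = 0): Q x + c + A^T lambda = 0.
Primal feasibility: A x = b.

This gives the KKT block system:
  [ Q   A^T ] [ x     ]   [-c ]
  [ A    0  ] [ lambda ] = [ b ]

Solving the linear system:
  x*      = (-0.4545, 0.5455)
  lambda* = (-9.2727)
  f(x*)   = 6.8636

x* = (-0.4545, 0.5455), lambda* = (-9.2727)


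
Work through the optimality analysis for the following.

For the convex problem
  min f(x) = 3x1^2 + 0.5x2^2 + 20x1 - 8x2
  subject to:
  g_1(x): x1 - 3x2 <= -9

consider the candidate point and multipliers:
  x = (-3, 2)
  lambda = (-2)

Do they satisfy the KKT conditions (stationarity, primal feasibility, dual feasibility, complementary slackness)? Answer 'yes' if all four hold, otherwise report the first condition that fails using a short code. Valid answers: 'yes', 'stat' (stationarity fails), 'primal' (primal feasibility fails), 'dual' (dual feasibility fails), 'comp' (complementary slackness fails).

Gradient of f: grad f(x) = Q x + c = (2, -6)
Constraint values g_i(x) = a_i^T x - b_i:
  g_1((-3, 2)) = 0
Stationarity residual: grad f(x) + sum_i lambda_i a_i = (0, 0)
  -> stationarity OK
Primal feasibility (all g_i <= 0): OK
Dual feasibility (all lambda_i >= 0): FAILS
Complementary slackness (lambda_i * g_i(x) = 0 for all i): OK

Verdict: the first failing condition is dual_feasibility -> dual.

dual


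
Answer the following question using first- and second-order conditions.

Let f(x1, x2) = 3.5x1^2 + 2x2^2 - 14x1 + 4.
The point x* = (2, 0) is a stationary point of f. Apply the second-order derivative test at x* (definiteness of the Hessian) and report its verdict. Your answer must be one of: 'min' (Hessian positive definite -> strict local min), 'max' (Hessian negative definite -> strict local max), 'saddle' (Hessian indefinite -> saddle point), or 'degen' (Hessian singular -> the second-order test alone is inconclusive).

Compute the Hessian H = grad^2 f:
  H = [[7, 0], [0, 4]]
Verify stationarity: grad f(x*) = H x* + g = (0, 0).
Eigenvalues of H: 4, 7.
Both eigenvalues > 0, so H is positive definite -> x* is a strict local min.

min


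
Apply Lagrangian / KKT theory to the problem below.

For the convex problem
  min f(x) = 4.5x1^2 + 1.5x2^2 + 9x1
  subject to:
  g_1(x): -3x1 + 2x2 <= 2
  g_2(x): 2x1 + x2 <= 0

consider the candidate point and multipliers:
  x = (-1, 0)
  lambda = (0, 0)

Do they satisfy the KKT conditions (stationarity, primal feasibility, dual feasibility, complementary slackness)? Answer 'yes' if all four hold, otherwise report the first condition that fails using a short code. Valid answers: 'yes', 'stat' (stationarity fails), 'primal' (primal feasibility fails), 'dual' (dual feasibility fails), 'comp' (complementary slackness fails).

Gradient of f: grad f(x) = Q x + c = (0, 0)
Constraint values g_i(x) = a_i^T x - b_i:
  g_1((-1, 0)) = 1
  g_2((-1, 0)) = -2
Stationarity residual: grad f(x) + sum_i lambda_i a_i = (0, 0)
  -> stationarity OK
Primal feasibility (all g_i <= 0): FAILS
Dual feasibility (all lambda_i >= 0): OK
Complementary slackness (lambda_i * g_i(x) = 0 for all i): OK

Verdict: the first failing condition is primal_feasibility -> primal.

primal


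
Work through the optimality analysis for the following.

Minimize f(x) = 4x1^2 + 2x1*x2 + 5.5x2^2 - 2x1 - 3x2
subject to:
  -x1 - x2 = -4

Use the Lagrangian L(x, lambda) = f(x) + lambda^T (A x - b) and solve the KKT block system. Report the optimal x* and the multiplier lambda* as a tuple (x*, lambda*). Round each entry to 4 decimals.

Form the Lagrangian:
  L(x, lambda) = (1/2) x^T Q x + c^T x + lambda^T (A x - b)
Stationarity (grad_x L = 0): Q x + c + A^T lambda = 0.
Primal feasibility: A x = b.

This gives the KKT block system:
  [ Q   A^T ] [ x     ]   [-c ]
  [ A    0  ] [ lambda ] = [ b ]

Solving the linear system:
  x*      = (2.3333, 1.6667)
  lambda* = (20)
  f(x*)   = 35.1667

x* = (2.3333, 1.6667), lambda* = (20)
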